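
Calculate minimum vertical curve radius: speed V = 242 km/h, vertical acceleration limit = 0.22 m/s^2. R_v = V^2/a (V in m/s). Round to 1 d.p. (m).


Convert speed: V = 242 / 3.6 = 67.2222 m/s
V^2 = 4518.8272 m^2/s^2
R_v = 4518.8272 / 0.22
R_v = 20540.1 m

20540.1


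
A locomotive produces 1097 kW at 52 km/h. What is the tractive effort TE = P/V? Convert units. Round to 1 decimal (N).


Convert: P = 1097 kW = 1097000 W
V = 52 / 3.6 = 14.4444 m/s
TE = 1097000 / 14.4444
TE = 75946.2 N

75946.2


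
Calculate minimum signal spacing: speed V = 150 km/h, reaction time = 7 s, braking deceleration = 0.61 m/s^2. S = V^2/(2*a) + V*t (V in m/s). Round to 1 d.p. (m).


V = 150 / 3.6 = 41.6667 m/s
Braking distance = 41.6667^2 / (2*0.61) = 1423.0419 m
Sighting distance = 41.6667 * 7 = 291.6667 m
S = 1423.0419 + 291.6667 = 1714.7 m

1714.7


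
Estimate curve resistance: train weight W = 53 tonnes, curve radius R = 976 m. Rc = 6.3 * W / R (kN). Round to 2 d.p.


Rc = 6.3 * W / R
Rc = 6.3 * 53 / 976
Rc = 333.9 / 976
Rc = 0.34 kN

0.34


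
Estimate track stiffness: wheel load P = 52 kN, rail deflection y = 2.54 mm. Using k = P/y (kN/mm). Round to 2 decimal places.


Track stiffness k = P / y
k = 52 / 2.54
k = 20.47 kN/mm

20.47


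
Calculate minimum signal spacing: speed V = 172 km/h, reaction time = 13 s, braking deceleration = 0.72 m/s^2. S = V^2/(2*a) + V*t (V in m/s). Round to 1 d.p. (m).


V = 172 / 3.6 = 47.7778 m/s
Braking distance = 47.7778^2 / (2*0.72) = 1585.2195 m
Sighting distance = 47.7778 * 13 = 621.1111 m
S = 1585.2195 + 621.1111 = 2206.3 m

2206.3


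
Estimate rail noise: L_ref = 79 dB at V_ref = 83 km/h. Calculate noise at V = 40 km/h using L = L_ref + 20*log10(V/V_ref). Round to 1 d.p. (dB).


V/V_ref = 40 / 83 = 0.481928
log10(0.481928) = -0.317018
20 * -0.317018 = -6.3404
L = 79 + -6.3404 = 72.7 dB

72.7


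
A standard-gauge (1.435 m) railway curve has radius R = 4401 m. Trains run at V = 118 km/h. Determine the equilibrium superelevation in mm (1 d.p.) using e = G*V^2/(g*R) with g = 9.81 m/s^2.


Convert speed: V = 118 / 3.6 = 32.7778 m/s
Apply formula: e = 1.435 * 32.7778^2 / (9.81 * 4401)
e = 1.435 * 1074.3827 / 43173.81
e = 0.03571 m = 35.7 mm

35.7


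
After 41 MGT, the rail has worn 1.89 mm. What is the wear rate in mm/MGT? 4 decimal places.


Wear rate = total wear / cumulative tonnage
Rate = 1.89 / 41
Rate = 0.0461 mm/MGT

0.0461


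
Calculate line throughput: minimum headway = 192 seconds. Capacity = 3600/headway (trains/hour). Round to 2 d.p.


Capacity = 3600 / headway
Capacity = 3600 / 192
Capacity = 18.75 trains/hour

18.75


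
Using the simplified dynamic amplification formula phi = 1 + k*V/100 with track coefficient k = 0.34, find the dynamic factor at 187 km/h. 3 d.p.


phi = 1 + k * V / 100
phi = 1 + 0.34 * 187 / 100
phi = 1 + 0.6358
phi = 1.636

1.636


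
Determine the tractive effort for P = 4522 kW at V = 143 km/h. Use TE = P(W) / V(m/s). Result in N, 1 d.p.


Convert: P = 4522 kW = 4522000 W
V = 143 / 3.6 = 39.7222 m/s
TE = 4522000 / 39.7222
TE = 113840.6 N

113840.6


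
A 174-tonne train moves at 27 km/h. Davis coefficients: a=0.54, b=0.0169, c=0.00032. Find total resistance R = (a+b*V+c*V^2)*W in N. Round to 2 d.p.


b*V = 0.0169 * 27 = 0.4563
c*V^2 = 0.00032 * 729 = 0.23328
R_per_t = 0.54 + 0.4563 + 0.23328 = 1.22958 N/t
R_total = 1.22958 * 174 = 213.95 N

213.95


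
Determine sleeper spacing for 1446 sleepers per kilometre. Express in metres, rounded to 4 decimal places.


Spacing = 1000 m / number of sleepers
Spacing = 1000 / 1446
Spacing = 0.6916 m

0.6916


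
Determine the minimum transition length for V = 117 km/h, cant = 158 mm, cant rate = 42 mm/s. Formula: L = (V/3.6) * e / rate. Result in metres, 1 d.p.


Convert speed: V = 117 / 3.6 = 32.5 m/s
L = 32.5 * 158 / 42
L = 5135.0 / 42
L = 122.3 m

122.3


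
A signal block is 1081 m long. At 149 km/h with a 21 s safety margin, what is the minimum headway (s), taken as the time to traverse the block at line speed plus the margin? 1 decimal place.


V = 149 / 3.6 = 41.3889 m/s
Block traversal time = 1081 / 41.3889 = 26.1181 s
Headway = 26.1181 + 21
Headway = 47.1 s

47.1


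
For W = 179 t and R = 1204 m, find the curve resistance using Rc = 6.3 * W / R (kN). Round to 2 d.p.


Rc = 6.3 * W / R
Rc = 6.3 * 179 / 1204
Rc = 1127.7 / 1204
Rc = 0.94 kN

0.94


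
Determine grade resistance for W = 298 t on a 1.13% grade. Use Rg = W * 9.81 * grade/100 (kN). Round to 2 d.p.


Rg = W * 9.81 * grade / 100
Rg = 298 * 9.81 * 1.13 / 100
Rg = 2923.38 * 0.0113
Rg = 33.03 kN

33.03


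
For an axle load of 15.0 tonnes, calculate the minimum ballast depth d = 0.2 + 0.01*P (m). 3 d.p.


d = 0.2 + 0.01 * 15.0
d = 0.2 + 0.15
d = 0.350 m

0.350


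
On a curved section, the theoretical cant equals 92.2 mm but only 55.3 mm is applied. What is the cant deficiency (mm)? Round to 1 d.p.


Cant deficiency = equilibrium cant - actual cant
CD = 92.2 - 55.3
CD = 36.9 mm

36.9


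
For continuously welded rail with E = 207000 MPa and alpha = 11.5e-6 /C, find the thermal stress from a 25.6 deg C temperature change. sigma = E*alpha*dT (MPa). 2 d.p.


sigma = E * alpha * dT
sigma = 207000 * 11.5e-6 * 25.6
sigma = 2.3805 * 25.6
sigma = 60.94 MPa

60.94


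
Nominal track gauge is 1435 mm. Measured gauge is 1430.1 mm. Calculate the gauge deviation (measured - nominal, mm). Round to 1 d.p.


Deviation = measured - nominal
Deviation = 1430.1 - 1435
Deviation = -4.9 mm

-4.9


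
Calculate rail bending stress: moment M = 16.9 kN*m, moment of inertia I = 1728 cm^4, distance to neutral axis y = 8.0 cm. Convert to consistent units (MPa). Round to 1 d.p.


Convert units:
M = 16.9 kN*m = 16900000 N*mm
y = 8.0 cm = 80 mm
I = 1728 cm^4 = 17280000 mm^4
sigma = 16900000 * 80 / 17280000
sigma = 78.2 MPa

78.2


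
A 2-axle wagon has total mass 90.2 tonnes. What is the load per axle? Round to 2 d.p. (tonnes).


Load per axle = total weight / number of axles
Load = 90.2 / 2
Load = 45.10 tonnes

45.10


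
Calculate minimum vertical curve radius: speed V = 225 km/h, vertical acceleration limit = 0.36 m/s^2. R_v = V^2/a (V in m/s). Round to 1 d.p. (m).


Convert speed: V = 225 / 3.6 = 62.5 m/s
V^2 = 3906.25 m^2/s^2
R_v = 3906.25 / 0.36
R_v = 10850.7 m

10850.7


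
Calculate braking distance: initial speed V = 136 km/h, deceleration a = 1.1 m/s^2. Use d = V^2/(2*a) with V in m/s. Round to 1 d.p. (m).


Convert speed: V = 136 / 3.6 = 37.7778 m/s
V^2 = 1427.1605
d = 1427.1605 / (2 * 1.1)
d = 1427.1605 / 2.2
d = 648.7 m

648.7


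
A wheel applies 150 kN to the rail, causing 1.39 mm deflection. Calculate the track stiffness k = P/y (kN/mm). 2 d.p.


Track stiffness k = P / y
k = 150 / 1.39
k = 107.91 kN/mm

107.91


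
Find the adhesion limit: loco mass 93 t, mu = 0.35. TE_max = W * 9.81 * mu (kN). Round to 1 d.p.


TE_max = W * g * mu
TE_max = 93 * 9.81 * 0.35
TE_max = 912.33 * 0.35
TE_max = 319.3 kN

319.3


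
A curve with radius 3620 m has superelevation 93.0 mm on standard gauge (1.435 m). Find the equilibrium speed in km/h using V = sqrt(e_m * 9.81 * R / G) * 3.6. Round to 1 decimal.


Convert cant: e = 93.0 mm = 0.0930 m
V_ms = sqrt(0.0930 * 9.81 * 3620 / 1.435)
V_ms = sqrt(2301.487526) = 47.9738 m/s
V = 47.9738 * 3.6 = 172.7 km/h

172.7


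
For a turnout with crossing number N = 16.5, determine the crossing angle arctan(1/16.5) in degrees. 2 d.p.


1/N = 1/16.5 = 0.060606
angle = arctan(0.060606) = 0.060532 rad
angle = 0.060532 * 180/pi = 3.47 degrees

3.47


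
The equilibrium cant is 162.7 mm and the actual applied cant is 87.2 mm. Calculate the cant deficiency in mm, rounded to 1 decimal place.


Cant deficiency = equilibrium cant - actual cant
CD = 162.7 - 87.2
CD = 75.5 mm

75.5


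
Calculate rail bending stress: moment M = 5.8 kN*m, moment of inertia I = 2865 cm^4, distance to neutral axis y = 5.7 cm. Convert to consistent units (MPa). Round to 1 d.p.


Convert units:
M = 5.8 kN*m = 5800000 N*mm
y = 5.7 cm = 57 mm
I = 2865 cm^4 = 28650000 mm^4
sigma = 5800000 * 57 / 28650000
sigma = 11.5 MPa

11.5


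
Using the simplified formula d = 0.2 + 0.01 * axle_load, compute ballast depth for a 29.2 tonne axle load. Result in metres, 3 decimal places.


d = 0.2 + 0.01 * 29.2
d = 0.2 + 0.292
d = 0.492 m

0.492


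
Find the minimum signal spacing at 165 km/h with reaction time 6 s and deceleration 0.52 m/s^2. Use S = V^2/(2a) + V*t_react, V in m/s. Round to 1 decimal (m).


V = 165 / 3.6 = 45.8333 m/s
Braking distance = 45.8333^2 / (2*0.52) = 2019.8985 m
Sighting distance = 45.8333 * 6 = 275.0 m
S = 2019.8985 + 275.0 = 2294.9 m

2294.9


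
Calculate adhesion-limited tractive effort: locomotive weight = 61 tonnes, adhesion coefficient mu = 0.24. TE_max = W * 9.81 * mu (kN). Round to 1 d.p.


TE_max = W * g * mu
TE_max = 61 * 9.81 * 0.24
TE_max = 598.41 * 0.24
TE_max = 143.6 kN

143.6


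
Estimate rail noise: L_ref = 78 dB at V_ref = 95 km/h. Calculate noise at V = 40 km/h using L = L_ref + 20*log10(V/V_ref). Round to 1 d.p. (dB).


V/V_ref = 40 / 95 = 0.421053
log10(0.421053) = -0.375664
20 * -0.375664 = -7.5133
L = 78 + -7.5133 = 70.5 dB

70.5


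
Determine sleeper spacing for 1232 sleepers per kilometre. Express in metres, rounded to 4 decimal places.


Spacing = 1000 m / number of sleepers
Spacing = 1000 / 1232
Spacing = 0.8117 m

0.8117


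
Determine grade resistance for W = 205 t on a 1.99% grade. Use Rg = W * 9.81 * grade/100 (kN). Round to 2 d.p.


Rg = W * 9.81 * grade / 100
Rg = 205 * 9.81 * 1.99 / 100
Rg = 2011.05 * 0.0199
Rg = 40.02 kN

40.02


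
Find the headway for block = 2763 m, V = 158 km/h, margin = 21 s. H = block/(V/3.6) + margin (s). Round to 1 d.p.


V = 158 / 3.6 = 43.8889 m/s
Block traversal time = 2763 / 43.8889 = 62.9544 s
Headway = 62.9544 + 21
Headway = 84.0 s

84.0


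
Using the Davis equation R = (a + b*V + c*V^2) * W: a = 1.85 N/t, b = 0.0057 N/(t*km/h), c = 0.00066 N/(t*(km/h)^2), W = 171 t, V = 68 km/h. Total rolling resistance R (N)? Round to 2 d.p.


b*V = 0.0057 * 68 = 0.3876
c*V^2 = 0.00066 * 4624 = 3.05184
R_per_t = 1.85 + 0.3876 + 3.05184 = 5.28944 N/t
R_total = 5.28944 * 171 = 904.49 N

904.49


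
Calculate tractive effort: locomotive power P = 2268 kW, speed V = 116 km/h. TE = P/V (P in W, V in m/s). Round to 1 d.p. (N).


Convert: P = 2268 kW = 2268000 W
V = 116 / 3.6 = 32.2222 m/s
TE = 2268000 / 32.2222
TE = 70386.2 N

70386.2


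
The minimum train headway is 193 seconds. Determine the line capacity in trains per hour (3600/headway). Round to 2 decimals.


Capacity = 3600 / headway
Capacity = 3600 / 193
Capacity = 18.65 trains/hour

18.65


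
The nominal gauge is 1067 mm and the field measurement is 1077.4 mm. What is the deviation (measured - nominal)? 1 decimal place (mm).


Deviation = measured - nominal
Deviation = 1077.4 - 1067
Deviation = 10.4 mm

10.4


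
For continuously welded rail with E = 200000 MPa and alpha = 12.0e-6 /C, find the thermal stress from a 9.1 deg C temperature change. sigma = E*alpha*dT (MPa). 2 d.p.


sigma = E * alpha * dT
sigma = 200000 * 12.0e-6 * 9.1
sigma = 2.4 * 9.1
sigma = 21.84 MPa

21.84


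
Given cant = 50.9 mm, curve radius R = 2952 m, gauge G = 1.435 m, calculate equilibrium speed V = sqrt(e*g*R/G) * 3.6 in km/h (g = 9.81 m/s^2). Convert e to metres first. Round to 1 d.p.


Convert cant: e = 50.9 mm = 0.0509 m
V_ms = sqrt(0.0509 * 9.81 * 2952 / 1.435)
V_ms = sqrt(1027.191086) = 32.0498 m/s
V = 32.0498 * 3.6 = 115.4 km/h

115.4


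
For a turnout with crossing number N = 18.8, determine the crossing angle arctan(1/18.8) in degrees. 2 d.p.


1/N = 1/18.8 = 0.053191
angle = arctan(0.053191) = 0.053141 rad
angle = 0.053141 * 180/pi = 3.04 degrees

3.04


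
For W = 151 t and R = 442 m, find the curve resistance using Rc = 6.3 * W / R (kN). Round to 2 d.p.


Rc = 6.3 * W / R
Rc = 6.3 * 151 / 442
Rc = 951.3 / 442
Rc = 2.15 kN

2.15


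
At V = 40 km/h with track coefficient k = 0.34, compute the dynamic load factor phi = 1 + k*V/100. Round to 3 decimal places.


phi = 1 + k * V / 100
phi = 1 + 0.34 * 40 / 100
phi = 1 + 0.136
phi = 1.136

1.136


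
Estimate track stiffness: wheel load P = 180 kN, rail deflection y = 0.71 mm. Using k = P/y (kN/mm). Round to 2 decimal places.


Track stiffness k = P / y
k = 180 / 0.71
k = 253.52 kN/mm

253.52


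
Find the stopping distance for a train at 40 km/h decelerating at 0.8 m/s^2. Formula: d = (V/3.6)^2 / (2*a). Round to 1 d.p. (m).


Convert speed: V = 40 / 3.6 = 11.1111 m/s
V^2 = 123.4568
d = 123.4568 / (2 * 0.8)
d = 123.4568 / 1.6
d = 77.2 m

77.2


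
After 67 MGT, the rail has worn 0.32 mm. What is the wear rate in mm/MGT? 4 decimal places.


Wear rate = total wear / cumulative tonnage
Rate = 0.32 / 67
Rate = 0.0048 mm/MGT

0.0048


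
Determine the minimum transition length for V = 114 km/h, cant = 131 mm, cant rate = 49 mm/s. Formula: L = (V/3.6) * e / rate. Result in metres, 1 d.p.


Convert speed: V = 114 / 3.6 = 31.6667 m/s
L = 31.6667 * 131 / 49
L = 4148.3333 / 49
L = 84.7 m

84.7


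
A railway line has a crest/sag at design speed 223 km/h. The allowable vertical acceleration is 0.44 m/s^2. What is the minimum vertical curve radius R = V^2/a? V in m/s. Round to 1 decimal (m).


Convert speed: V = 223 / 3.6 = 61.9444 m/s
V^2 = 3837.1142 m^2/s^2
R_v = 3837.1142 / 0.44
R_v = 8720.7 m

8720.7


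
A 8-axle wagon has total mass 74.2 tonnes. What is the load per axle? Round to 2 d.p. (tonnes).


Load per axle = total weight / number of axles
Load = 74.2 / 8
Load = 9.28 tonnes

9.28


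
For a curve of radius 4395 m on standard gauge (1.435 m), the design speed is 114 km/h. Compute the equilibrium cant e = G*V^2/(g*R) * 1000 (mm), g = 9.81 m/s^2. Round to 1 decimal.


Convert speed: V = 114 / 3.6 = 31.6667 m/s
Apply formula: e = 1.435 * 31.6667^2 / (9.81 * 4395)
e = 1.435 * 1002.7778 / 43114.95
e = 0.033376 m = 33.4 mm

33.4


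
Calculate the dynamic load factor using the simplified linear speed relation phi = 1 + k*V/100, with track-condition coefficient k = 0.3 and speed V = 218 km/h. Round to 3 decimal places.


phi = 1 + k * V / 100
phi = 1 + 0.3 * 218 / 100
phi = 1 + 0.654
phi = 1.654

1.654


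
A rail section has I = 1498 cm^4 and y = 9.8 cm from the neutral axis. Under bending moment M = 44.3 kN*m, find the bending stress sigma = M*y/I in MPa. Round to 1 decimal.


Convert units:
M = 44.3 kN*m = 44300000 N*mm
y = 9.8 cm = 98 mm
I = 1498 cm^4 = 14980000 mm^4
sigma = 44300000 * 98 / 14980000
sigma = 289.8 MPa

289.8


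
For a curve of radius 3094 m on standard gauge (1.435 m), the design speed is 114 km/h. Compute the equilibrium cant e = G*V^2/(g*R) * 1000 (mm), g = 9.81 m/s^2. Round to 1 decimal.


Convert speed: V = 114 / 3.6 = 31.6667 m/s
Apply formula: e = 1.435 * 31.6667^2 / (9.81 * 3094)
e = 1.435 * 1002.7778 / 30352.14
e = 0.04741 m = 47.4 mm

47.4


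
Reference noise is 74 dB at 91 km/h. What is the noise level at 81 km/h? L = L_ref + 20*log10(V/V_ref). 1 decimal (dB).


V/V_ref = 81 / 91 = 0.89011
log10(0.89011) = -0.050556
20 * -0.050556 = -1.0111
L = 74 + -1.0111 = 73.0 dB

73.0


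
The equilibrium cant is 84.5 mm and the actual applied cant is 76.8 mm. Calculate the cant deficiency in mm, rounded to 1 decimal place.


Cant deficiency = equilibrium cant - actual cant
CD = 84.5 - 76.8
CD = 7.7 mm

7.7


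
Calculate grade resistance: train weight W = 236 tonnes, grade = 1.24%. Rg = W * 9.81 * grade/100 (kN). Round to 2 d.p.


Rg = W * 9.81 * grade / 100
Rg = 236 * 9.81 * 1.24 / 100
Rg = 2315.16 * 0.0124
Rg = 28.71 kN

28.71


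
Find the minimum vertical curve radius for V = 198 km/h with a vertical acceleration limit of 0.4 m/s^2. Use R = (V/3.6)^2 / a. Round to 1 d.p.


Convert speed: V = 198 / 3.6 = 55.0 m/s
V^2 = 3025.0 m^2/s^2
R_v = 3025.0 / 0.4
R_v = 7562.5 m

7562.5


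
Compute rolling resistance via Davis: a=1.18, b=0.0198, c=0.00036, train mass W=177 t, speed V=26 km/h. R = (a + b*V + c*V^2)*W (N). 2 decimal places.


b*V = 0.0198 * 26 = 0.5148
c*V^2 = 0.00036 * 676 = 0.24336
R_per_t = 1.18 + 0.5148 + 0.24336 = 1.93816 N/t
R_total = 1.93816 * 177 = 343.05 N

343.05


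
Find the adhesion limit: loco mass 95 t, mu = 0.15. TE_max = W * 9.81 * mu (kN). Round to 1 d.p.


TE_max = W * g * mu
TE_max = 95 * 9.81 * 0.15
TE_max = 931.95 * 0.15
TE_max = 139.8 kN

139.8


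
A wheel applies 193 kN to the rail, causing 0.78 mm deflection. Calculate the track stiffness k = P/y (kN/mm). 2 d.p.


Track stiffness k = P / y
k = 193 / 0.78
k = 247.44 kN/mm

247.44


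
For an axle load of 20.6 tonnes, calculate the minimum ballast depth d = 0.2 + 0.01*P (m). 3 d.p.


d = 0.2 + 0.01 * 20.6
d = 0.2 + 0.206
d = 0.406 m

0.406


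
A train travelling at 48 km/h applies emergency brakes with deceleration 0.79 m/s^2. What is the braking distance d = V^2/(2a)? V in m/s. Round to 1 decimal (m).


Convert speed: V = 48 / 3.6 = 13.3333 m/s
V^2 = 177.7778
d = 177.7778 / (2 * 0.79)
d = 177.7778 / 1.58
d = 112.5 m

112.5


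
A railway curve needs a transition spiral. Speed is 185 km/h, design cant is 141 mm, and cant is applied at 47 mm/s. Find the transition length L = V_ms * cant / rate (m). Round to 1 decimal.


Convert speed: V = 185 / 3.6 = 51.3889 m/s
L = 51.3889 * 141 / 47
L = 7245.8333 / 47
L = 154.2 m

154.2


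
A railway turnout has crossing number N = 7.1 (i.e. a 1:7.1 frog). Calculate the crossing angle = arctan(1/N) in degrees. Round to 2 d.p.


1/N = 1/7.1 = 0.140845
angle = arctan(0.140845) = 0.139925 rad
angle = 0.139925 * 180/pi = 8.02 degrees

8.02


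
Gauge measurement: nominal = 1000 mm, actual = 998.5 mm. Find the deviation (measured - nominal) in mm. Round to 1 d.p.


Deviation = measured - nominal
Deviation = 998.5 - 1000
Deviation = -1.5 mm

-1.5


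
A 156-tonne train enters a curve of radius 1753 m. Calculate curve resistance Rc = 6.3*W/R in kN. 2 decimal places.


Rc = 6.3 * W / R
Rc = 6.3 * 156 / 1753
Rc = 982.8 / 1753
Rc = 0.56 kN

0.56


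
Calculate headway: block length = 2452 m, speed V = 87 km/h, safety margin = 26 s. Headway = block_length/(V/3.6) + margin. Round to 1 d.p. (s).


V = 87 / 3.6 = 24.1667 m/s
Block traversal time = 2452 / 24.1667 = 101.4621 s
Headway = 101.4621 + 26
Headway = 127.5 s

127.5


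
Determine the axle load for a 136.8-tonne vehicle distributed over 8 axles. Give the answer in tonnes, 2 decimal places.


Load per axle = total weight / number of axles
Load = 136.8 / 8
Load = 17.10 tonnes

17.10


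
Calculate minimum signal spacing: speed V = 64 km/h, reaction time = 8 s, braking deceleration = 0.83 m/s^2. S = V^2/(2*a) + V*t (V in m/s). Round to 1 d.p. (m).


V = 64 / 3.6 = 17.7778 m/s
Braking distance = 17.7778^2 / (2*0.83) = 190.3912 m
Sighting distance = 17.7778 * 8 = 142.2222 m
S = 190.3912 + 142.2222 = 332.6 m

332.6


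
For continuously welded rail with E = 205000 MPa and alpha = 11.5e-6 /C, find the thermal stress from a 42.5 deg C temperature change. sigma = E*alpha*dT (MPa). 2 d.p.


sigma = E * alpha * dT
sigma = 205000 * 11.5e-6 * 42.5
sigma = 2.3575 * 42.5
sigma = 100.19 MPa

100.19


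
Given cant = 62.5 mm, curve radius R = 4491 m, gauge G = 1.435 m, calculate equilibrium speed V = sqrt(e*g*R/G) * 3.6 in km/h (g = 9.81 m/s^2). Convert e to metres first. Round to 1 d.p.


Convert cant: e = 62.5 mm = 0.0625 m
V_ms = sqrt(0.0625 * 9.81 * 4491 / 1.435)
V_ms = sqrt(1918.846254) = 43.8046 m/s
V = 43.8046 * 3.6 = 157.7 km/h

157.7


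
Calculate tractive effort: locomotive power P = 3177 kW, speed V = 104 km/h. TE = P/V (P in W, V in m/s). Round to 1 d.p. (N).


Convert: P = 3177 kW = 3177000 W
V = 104 / 3.6 = 28.8889 m/s
TE = 3177000 / 28.8889
TE = 109973.1 N

109973.1


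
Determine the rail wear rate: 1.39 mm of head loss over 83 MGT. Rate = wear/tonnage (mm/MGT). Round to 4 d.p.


Wear rate = total wear / cumulative tonnage
Rate = 1.39 / 83
Rate = 0.0167 mm/MGT

0.0167


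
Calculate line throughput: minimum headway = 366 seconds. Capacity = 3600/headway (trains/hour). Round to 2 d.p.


Capacity = 3600 / headway
Capacity = 3600 / 366
Capacity = 9.84 trains/hour

9.84


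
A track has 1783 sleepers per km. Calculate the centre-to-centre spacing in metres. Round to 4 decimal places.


Spacing = 1000 m / number of sleepers
Spacing = 1000 / 1783
Spacing = 0.5609 m

0.5609


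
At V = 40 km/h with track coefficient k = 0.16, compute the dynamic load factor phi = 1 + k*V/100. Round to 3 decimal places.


phi = 1 + k * V / 100
phi = 1 + 0.16 * 40 / 100
phi = 1 + 0.064
phi = 1.064

1.064


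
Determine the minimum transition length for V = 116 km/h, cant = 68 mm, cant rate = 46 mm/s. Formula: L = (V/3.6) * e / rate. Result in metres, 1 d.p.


Convert speed: V = 116 / 3.6 = 32.2222 m/s
L = 32.2222 * 68 / 46
L = 2191.1111 / 46
L = 47.6 m

47.6


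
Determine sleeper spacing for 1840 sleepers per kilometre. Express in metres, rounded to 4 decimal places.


Spacing = 1000 m / number of sleepers
Spacing = 1000 / 1840
Spacing = 0.5435 m

0.5435


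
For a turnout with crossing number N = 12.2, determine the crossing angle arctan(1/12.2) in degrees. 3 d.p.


1/N = 1/12.2 = 0.081967
angle = arctan(0.081967) = 0.081784 rad
angle = 0.081784 * 180/pi = 4.686 degrees

4.686


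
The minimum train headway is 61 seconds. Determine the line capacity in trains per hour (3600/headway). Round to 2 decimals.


Capacity = 3600 / headway
Capacity = 3600 / 61
Capacity = 59.02 trains/hour

59.02


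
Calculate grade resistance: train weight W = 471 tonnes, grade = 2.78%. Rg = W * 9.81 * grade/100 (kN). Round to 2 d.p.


Rg = W * 9.81 * grade / 100
Rg = 471 * 9.81 * 2.78 / 100
Rg = 4620.51 * 0.0278
Rg = 128.45 kN

128.45


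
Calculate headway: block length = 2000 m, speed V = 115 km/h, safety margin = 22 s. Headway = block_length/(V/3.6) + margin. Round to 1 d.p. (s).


V = 115 / 3.6 = 31.9444 m/s
Block traversal time = 2000 / 31.9444 = 62.6087 s
Headway = 62.6087 + 22
Headway = 84.6 s

84.6


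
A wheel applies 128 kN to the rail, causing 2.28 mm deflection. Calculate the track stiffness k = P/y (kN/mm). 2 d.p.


Track stiffness k = P / y
k = 128 / 2.28
k = 56.14 kN/mm

56.14


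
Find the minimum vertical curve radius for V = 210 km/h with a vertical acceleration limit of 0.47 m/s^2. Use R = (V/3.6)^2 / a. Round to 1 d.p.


Convert speed: V = 210 / 3.6 = 58.3333 m/s
V^2 = 3402.7778 m^2/s^2
R_v = 3402.7778 / 0.47
R_v = 7240.0 m

7240.0


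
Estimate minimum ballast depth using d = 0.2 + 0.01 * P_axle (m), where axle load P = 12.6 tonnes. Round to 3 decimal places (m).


d = 0.2 + 0.01 * 12.6
d = 0.2 + 0.126
d = 0.326 m

0.326


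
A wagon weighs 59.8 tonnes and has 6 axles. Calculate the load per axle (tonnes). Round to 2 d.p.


Load per axle = total weight / number of axles
Load = 59.8 / 6
Load = 9.97 tonnes

9.97


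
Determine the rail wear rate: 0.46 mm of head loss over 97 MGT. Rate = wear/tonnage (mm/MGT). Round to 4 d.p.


Wear rate = total wear / cumulative tonnage
Rate = 0.46 / 97
Rate = 0.0047 mm/MGT

0.0047


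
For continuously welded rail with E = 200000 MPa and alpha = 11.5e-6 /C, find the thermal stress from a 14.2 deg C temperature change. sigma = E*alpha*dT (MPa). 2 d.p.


sigma = E * alpha * dT
sigma = 200000 * 11.5e-6 * 14.2
sigma = 2.3 * 14.2
sigma = 32.66 MPa

32.66


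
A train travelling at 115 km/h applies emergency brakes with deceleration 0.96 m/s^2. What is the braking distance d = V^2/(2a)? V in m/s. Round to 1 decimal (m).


Convert speed: V = 115 / 3.6 = 31.9444 m/s
V^2 = 1020.4475
d = 1020.4475 / (2 * 0.96)
d = 1020.4475 / 1.92
d = 531.5 m

531.5


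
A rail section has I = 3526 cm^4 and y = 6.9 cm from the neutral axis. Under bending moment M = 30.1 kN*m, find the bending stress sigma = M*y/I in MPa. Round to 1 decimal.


Convert units:
M = 30.1 kN*m = 30100000 N*mm
y = 6.9 cm = 69 mm
I = 3526 cm^4 = 35260000 mm^4
sigma = 30100000 * 69 / 35260000
sigma = 58.9 MPa

58.9


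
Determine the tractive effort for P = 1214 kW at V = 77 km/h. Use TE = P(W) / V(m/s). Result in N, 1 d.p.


Convert: P = 1214 kW = 1214000 W
V = 77 / 3.6 = 21.3889 m/s
TE = 1214000 / 21.3889
TE = 56758.4 N

56758.4


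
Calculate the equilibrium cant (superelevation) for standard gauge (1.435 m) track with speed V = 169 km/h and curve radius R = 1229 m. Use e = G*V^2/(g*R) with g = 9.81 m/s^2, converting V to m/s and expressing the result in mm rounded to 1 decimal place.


Convert speed: V = 169 / 3.6 = 46.9444 m/s
Apply formula: e = 1.435 * 46.9444^2 / (9.81 * 1229)
e = 1.435 * 2203.7809 / 12056.49
e = 0.262301 m = 262.3 mm

262.3


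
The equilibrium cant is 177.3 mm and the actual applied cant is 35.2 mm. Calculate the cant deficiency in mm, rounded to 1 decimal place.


Cant deficiency = equilibrium cant - actual cant
CD = 177.3 - 35.2
CD = 142.1 mm

142.1


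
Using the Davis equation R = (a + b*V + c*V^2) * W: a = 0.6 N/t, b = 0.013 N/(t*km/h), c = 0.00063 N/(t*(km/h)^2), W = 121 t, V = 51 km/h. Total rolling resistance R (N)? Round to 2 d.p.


b*V = 0.013 * 51 = 0.663
c*V^2 = 0.00063 * 2601 = 1.63863
R_per_t = 0.6 + 0.663 + 1.63863 = 2.90163 N/t
R_total = 2.90163 * 121 = 351.10 N

351.10


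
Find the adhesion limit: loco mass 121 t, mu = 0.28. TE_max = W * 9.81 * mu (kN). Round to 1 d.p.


TE_max = W * g * mu
TE_max = 121 * 9.81 * 0.28
TE_max = 1187.01 * 0.28
TE_max = 332.4 kN

332.4


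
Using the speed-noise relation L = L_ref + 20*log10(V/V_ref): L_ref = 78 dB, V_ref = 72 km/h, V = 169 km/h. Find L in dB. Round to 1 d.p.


V/V_ref = 169 / 72 = 2.347222
log10(2.347222) = 0.370554
20 * 0.370554 = 7.4111
L = 78 + 7.4111 = 85.4 dB

85.4


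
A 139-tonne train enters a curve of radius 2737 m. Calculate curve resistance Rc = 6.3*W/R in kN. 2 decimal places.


Rc = 6.3 * W / R
Rc = 6.3 * 139 / 2737
Rc = 875.7 / 2737
Rc = 0.32 kN

0.32


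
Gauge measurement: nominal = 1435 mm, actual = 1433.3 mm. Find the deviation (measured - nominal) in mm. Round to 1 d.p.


Deviation = measured - nominal
Deviation = 1433.3 - 1435
Deviation = -1.7 mm

-1.7


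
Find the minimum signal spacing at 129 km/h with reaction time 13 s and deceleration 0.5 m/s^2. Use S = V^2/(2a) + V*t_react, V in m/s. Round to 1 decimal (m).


V = 129 / 3.6 = 35.8333 m/s
Braking distance = 35.8333^2 / (2*0.5) = 1284.0278 m
Sighting distance = 35.8333 * 13 = 465.8333 m
S = 1284.0278 + 465.8333 = 1749.9 m

1749.9


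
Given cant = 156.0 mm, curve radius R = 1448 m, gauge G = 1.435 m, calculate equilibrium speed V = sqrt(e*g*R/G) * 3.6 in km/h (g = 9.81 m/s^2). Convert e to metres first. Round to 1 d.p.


Convert cant: e = 156.0 mm = 0.1560 m
V_ms = sqrt(0.1560 * 9.81 * 1448 / 1.435)
V_ms = sqrt(1544.223889) = 39.2966 m/s
V = 39.2966 * 3.6 = 141.5 km/h

141.5


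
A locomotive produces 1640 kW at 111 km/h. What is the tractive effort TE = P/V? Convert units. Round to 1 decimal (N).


Convert: P = 1640 kW = 1640000 W
V = 111 / 3.6 = 30.8333 m/s
TE = 1640000 / 30.8333
TE = 53189.2 N

53189.2


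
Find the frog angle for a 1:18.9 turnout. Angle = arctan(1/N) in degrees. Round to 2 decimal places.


1/N = 1/18.9 = 0.05291
angle = arctan(0.05291) = 0.052861 rad
angle = 0.052861 * 180/pi = 3.03 degrees

3.03


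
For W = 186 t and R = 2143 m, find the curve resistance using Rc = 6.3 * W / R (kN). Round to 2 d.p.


Rc = 6.3 * W / R
Rc = 6.3 * 186 / 2143
Rc = 1171.8 / 2143
Rc = 0.55 kN

0.55


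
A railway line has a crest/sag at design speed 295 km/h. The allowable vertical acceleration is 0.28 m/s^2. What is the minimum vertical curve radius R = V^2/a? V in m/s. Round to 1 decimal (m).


Convert speed: V = 295 / 3.6 = 81.9444 m/s
V^2 = 6714.892 m^2/s^2
R_v = 6714.892 / 0.28
R_v = 23981.8 m

23981.8


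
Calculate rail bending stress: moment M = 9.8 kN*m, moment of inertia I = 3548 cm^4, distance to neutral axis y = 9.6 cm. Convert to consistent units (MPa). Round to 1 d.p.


Convert units:
M = 9.8 kN*m = 9800000 N*mm
y = 9.6 cm = 96 mm
I = 3548 cm^4 = 35480000 mm^4
sigma = 9800000 * 96 / 35480000
sigma = 26.5 MPa

26.5


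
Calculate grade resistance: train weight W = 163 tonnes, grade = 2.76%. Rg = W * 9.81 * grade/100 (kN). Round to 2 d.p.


Rg = W * 9.81 * grade / 100
Rg = 163 * 9.81 * 2.76 / 100
Rg = 1599.03 * 0.0276
Rg = 44.13 kN

44.13


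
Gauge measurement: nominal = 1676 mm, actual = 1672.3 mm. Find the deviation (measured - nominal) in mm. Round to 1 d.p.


Deviation = measured - nominal
Deviation = 1672.3 - 1676
Deviation = -3.7 mm

-3.7


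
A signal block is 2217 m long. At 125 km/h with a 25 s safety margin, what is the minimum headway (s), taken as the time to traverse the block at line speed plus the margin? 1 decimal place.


V = 125 / 3.6 = 34.7222 m/s
Block traversal time = 2217 / 34.7222 = 63.8496 s
Headway = 63.8496 + 25
Headway = 88.8 s

88.8


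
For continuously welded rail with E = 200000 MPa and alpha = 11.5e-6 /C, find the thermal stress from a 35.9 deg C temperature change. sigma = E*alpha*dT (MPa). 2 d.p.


sigma = E * alpha * dT
sigma = 200000 * 11.5e-6 * 35.9
sigma = 2.3 * 35.9
sigma = 82.57 MPa

82.57


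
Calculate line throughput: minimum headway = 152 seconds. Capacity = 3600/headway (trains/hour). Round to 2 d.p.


Capacity = 3600 / headway
Capacity = 3600 / 152
Capacity = 23.68 trains/hour

23.68


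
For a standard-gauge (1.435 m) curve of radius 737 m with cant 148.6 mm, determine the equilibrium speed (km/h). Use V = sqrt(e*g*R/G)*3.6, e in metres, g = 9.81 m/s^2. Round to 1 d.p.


Convert cant: e = 148.6 mm = 0.1486 m
V_ms = sqrt(0.1486 * 9.81 * 737 / 1.435)
V_ms = sqrt(748.692364) = 27.3622 m/s
V = 27.3622 * 3.6 = 98.5 km/h

98.5


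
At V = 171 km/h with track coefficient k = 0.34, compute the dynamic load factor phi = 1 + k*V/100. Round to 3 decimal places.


phi = 1 + k * V / 100
phi = 1 + 0.34 * 171 / 100
phi = 1 + 0.5814
phi = 1.581

1.581


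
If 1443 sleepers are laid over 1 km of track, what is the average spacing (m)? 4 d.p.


Spacing = 1000 m / number of sleepers
Spacing = 1000 / 1443
Spacing = 0.6930 m

0.6930


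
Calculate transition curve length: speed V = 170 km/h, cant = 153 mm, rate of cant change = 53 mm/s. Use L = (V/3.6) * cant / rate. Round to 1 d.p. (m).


Convert speed: V = 170 / 3.6 = 47.2222 m/s
L = 47.2222 * 153 / 53
L = 7225.0 / 53
L = 136.3 m

136.3


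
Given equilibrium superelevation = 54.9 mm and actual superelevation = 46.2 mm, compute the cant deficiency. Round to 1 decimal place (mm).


Cant deficiency = equilibrium cant - actual cant
CD = 54.9 - 46.2
CD = 8.7 mm

8.7


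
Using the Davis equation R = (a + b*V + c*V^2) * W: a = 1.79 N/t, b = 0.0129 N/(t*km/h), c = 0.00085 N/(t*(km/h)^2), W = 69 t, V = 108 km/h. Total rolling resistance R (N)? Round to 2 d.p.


b*V = 0.0129 * 108 = 1.3932
c*V^2 = 0.00085 * 11664 = 9.9144
R_per_t = 1.79 + 1.3932 + 9.9144 = 13.0976 N/t
R_total = 13.0976 * 69 = 903.73 N

903.73


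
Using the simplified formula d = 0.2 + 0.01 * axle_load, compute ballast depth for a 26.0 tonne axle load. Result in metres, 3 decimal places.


d = 0.2 + 0.01 * 26.0
d = 0.2 + 0.26
d = 0.460 m

0.460


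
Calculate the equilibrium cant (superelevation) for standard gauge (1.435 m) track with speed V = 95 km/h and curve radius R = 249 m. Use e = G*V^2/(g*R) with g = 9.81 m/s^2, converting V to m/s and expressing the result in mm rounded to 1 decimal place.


Convert speed: V = 95 / 3.6 = 26.3889 m/s
Apply formula: e = 1.435 * 26.3889^2 / (9.81 * 249)
e = 1.435 * 696.3735 / 2442.69
e = 0.409096 m = 409.1 mm

409.1


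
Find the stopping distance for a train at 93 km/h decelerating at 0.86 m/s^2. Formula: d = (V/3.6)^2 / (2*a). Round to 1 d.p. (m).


Convert speed: V = 93 / 3.6 = 25.8333 m/s
V^2 = 667.3611
d = 667.3611 / (2 * 0.86)
d = 667.3611 / 1.72
d = 388.0 m

388.0


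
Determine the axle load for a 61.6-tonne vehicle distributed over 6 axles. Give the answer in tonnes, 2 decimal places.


Load per axle = total weight / number of axles
Load = 61.6 / 6
Load = 10.27 tonnes

10.27


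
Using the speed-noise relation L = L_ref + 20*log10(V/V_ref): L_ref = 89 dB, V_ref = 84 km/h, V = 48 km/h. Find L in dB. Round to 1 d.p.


V/V_ref = 48 / 84 = 0.571429
log10(0.571429) = -0.243038
20 * -0.243038 = -4.8608
L = 89 + -4.8608 = 84.1 dB

84.1


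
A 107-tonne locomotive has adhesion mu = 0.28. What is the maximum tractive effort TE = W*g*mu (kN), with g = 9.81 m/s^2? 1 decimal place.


TE_max = W * g * mu
TE_max = 107 * 9.81 * 0.28
TE_max = 1049.67 * 0.28
TE_max = 293.9 kN

293.9


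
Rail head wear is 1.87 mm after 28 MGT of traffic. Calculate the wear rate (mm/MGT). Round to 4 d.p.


Wear rate = total wear / cumulative tonnage
Rate = 1.87 / 28
Rate = 0.0668 mm/MGT

0.0668


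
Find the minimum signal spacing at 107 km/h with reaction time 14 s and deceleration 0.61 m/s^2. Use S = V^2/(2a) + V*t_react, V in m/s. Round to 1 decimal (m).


V = 107 / 3.6 = 29.7222 m/s
Braking distance = 29.7222^2 / (2*0.61) = 724.107 m
Sighting distance = 29.7222 * 14 = 416.1111 m
S = 724.107 + 416.1111 = 1140.2 m

1140.2


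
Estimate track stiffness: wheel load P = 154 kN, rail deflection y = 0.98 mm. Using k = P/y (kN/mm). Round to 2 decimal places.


Track stiffness k = P / y
k = 154 / 0.98
k = 157.14 kN/mm

157.14


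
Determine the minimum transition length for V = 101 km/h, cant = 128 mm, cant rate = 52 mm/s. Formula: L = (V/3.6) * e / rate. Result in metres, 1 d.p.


Convert speed: V = 101 / 3.6 = 28.0556 m/s
L = 28.0556 * 128 / 52
L = 3591.1111 / 52
L = 69.1 m

69.1


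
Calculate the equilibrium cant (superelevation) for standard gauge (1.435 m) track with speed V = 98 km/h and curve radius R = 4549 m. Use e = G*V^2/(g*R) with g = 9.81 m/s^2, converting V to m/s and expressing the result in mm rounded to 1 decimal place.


Convert speed: V = 98 / 3.6 = 27.2222 m/s
Apply formula: e = 1.435 * 27.2222^2 / (9.81 * 4549)
e = 1.435 * 741.0494 / 44625.69
e = 0.023829 m = 23.8 mm

23.8


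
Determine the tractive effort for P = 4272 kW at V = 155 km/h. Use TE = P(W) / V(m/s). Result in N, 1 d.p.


Convert: P = 4272 kW = 4272000 W
V = 155 / 3.6 = 43.0556 m/s
TE = 4272000 / 43.0556
TE = 99220.6 N

99220.6


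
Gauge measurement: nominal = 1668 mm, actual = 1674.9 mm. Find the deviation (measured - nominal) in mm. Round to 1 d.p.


Deviation = measured - nominal
Deviation = 1674.9 - 1668
Deviation = 6.9 mm

6.9


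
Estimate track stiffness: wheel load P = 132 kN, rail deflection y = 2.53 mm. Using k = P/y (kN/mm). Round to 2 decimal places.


Track stiffness k = P / y
k = 132 / 2.53
k = 52.17 kN/mm

52.17


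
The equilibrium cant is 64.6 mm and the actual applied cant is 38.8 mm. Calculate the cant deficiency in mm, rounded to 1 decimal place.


Cant deficiency = equilibrium cant - actual cant
CD = 64.6 - 38.8
CD = 25.8 mm

25.8


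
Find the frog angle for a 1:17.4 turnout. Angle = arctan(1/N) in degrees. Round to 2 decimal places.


1/N = 1/17.4 = 0.057471
angle = arctan(0.057471) = 0.057408 rad
angle = 0.057408 * 180/pi = 3.29 degrees

3.29


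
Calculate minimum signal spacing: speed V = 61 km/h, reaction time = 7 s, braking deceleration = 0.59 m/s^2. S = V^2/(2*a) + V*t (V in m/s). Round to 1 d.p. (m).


V = 61 / 3.6 = 16.9444 m/s
Braking distance = 16.9444^2 / (2*0.59) = 243.3171 m
Sighting distance = 16.9444 * 7 = 118.6111 m
S = 243.3171 + 118.6111 = 361.9 m

361.9


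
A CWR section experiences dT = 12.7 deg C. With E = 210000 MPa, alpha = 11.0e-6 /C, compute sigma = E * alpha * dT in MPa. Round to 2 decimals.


sigma = E * alpha * dT
sigma = 210000 * 11.0e-6 * 12.7
sigma = 2.31 * 12.7
sigma = 29.34 MPa

29.34


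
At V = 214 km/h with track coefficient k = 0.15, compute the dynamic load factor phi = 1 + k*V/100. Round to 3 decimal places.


phi = 1 + k * V / 100
phi = 1 + 0.15 * 214 / 100
phi = 1 + 0.321
phi = 1.321

1.321


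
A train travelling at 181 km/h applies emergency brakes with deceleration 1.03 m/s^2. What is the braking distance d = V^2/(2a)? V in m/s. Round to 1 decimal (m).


Convert speed: V = 181 / 3.6 = 50.2778 m/s
V^2 = 2527.8549
d = 2527.8549 / (2 * 1.03)
d = 2527.8549 / 2.06
d = 1227.1 m

1227.1


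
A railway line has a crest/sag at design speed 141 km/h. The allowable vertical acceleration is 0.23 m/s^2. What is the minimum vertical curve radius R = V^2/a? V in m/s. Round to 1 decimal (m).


Convert speed: V = 141 / 3.6 = 39.1667 m/s
V^2 = 1534.0278 m^2/s^2
R_v = 1534.0278 / 0.23
R_v = 6669.7 m

6669.7


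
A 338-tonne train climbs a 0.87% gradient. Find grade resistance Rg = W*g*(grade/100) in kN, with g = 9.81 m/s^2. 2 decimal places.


Rg = W * 9.81 * grade / 100
Rg = 338 * 9.81 * 0.87 / 100
Rg = 3315.78 * 0.0087
Rg = 28.85 kN

28.85


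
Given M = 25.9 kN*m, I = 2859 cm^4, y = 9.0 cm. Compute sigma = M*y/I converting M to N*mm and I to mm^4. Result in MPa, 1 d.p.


Convert units:
M = 25.9 kN*m = 25900000 N*mm
y = 9.0 cm = 90 mm
I = 2859 cm^4 = 28590000 mm^4
sigma = 25900000 * 90 / 28590000
sigma = 81.5 MPa

81.5


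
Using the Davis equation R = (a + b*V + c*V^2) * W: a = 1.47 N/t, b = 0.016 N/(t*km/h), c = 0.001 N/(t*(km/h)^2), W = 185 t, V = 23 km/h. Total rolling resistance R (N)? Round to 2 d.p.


b*V = 0.016 * 23 = 0.368
c*V^2 = 0.001 * 529 = 0.529
R_per_t = 1.47 + 0.368 + 0.529 = 2.367 N/t
R_total = 2.367 * 185 = 437.90 N

437.90


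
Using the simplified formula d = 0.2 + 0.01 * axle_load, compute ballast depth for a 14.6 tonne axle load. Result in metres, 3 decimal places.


d = 0.2 + 0.01 * 14.6
d = 0.2 + 0.146
d = 0.346 m

0.346


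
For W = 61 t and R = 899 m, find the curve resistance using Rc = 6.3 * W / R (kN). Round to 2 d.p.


Rc = 6.3 * W / R
Rc = 6.3 * 61 / 899
Rc = 384.3 / 899
Rc = 0.43 kN

0.43


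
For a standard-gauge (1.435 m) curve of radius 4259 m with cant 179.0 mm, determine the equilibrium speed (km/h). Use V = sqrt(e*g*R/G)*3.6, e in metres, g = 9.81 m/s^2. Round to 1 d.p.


Convert cant: e = 179.0 mm = 0.1790 m
V_ms = sqrt(0.1790 * 9.81 * 4259 / 1.435)
V_ms = sqrt(5211.680425) = 72.192 m/s
V = 72.192 * 3.6 = 259.9 km/h

259.9


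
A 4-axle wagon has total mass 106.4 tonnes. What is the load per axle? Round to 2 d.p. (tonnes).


Load per axle = total weight / number of axles
Load = 106.4 / 4
Load = 26.60 tonnes

26.60


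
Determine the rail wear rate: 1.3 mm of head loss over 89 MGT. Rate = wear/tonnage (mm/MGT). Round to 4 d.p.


Wear rate = total wear / cumulative tonnage
Rate = 1.3 / 89
Rate = 0.0146 mm/MGT

0.0146


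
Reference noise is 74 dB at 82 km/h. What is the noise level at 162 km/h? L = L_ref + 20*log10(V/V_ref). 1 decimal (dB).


V/V_ref = 162 / 82 = 1.97561
log10(1.97561) = 0.295701
20 * 0.295701 = 5.914
L = 74 + 5.914 = 79.9 dB

79.9


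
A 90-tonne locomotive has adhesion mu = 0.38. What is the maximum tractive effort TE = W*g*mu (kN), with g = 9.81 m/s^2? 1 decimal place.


TE_max = W * g * mu
TE_max = 90 * 9.81 * 0.38
TE_max = 882.9 * 0.38
TE_max = 335.5 kN

335.5


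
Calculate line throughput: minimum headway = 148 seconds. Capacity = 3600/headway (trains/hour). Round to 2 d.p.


Capacity = 3600 / headway
Capacity = 3600 / 148
Capacity = 24.32 trains/hour

24.32


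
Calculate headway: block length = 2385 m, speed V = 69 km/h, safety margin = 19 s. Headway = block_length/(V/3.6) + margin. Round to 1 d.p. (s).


V = 69 / 3.6 = 19.1667 m/s
Block traversal time = 2385 / 19.1667 = 124.4348 s
Headway = 124.4348 + 19
Headway = 143.4 s

143.4
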